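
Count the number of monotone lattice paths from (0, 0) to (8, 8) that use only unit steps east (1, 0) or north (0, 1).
Number of paths = 12870

A monotone lattice path from (0, 0) to (8, 8) consists of 8 east steps and 8 north steps in some order, so it is determined by which 8 of the 16 steps are east. The count is C(16, 8) = 12870.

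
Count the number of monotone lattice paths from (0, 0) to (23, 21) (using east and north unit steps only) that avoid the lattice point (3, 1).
Number of paths = 1461230284800

Total paths from (0, 0) to (23, 21): C(44, 23) = 2012616400080. Paths through (3, 1): (paths (0, 0) → (3, 1)) × (paths (3, 1) → (23, 21)) = C(4, 3) · C(40, 20) = 4 · 137846528820 = 551386115280. Avoidance count = 2012616400080 − 551386115280 = 1461230284800.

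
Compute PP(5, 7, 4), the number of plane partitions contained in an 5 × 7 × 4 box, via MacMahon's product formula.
PP(5, 7, 4) = 868489479

Evaluate the triple product over i = 1..5, j = 1..7, k = 1..4. The factors are (2/1) · (3/2) · (4/3) · (5/4) · (3/2) · (4/3) · (5/4) · (6/5) · … (140 factors total). The numerators and denominators telescope so the product is an integer; carrying out the multiplication exactly gives PP(5, 7, 4) = 868489479.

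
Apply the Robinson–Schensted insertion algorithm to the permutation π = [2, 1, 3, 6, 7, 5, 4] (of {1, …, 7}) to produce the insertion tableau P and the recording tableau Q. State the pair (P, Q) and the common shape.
P = [1, 3, 4, 7] / [2, 5] / [6];  Q = [1, 3, 4, 5] / [2, 6] / [7];  common shape = (4, 2, 1)

Row-insert the values π_1, π_2, … into P one at a time, bumping the leftmost entry strictly greater than the inserted value down to the next row. The recording tableau Q records, in position (i, j), the step at which that cell was added to P.
  Insert 2 (step 1): P = [2];  Q = [1]
  Insert 1 (step 2): P = [1] / [2];  Q = [1] / [2]
  Insert 3 (step 3): P = [1, 3] / [2];  Q = [1, 3] / [2]
  Insert 6 (step 4): P = [1, 3, 6] / [2];  Q = [1, 3, 4] / [2]
  Insert 7 (step 5): P = [1, 3, 6, 7] / [2];  Q = [1, 3, 4, 5] / [2]
  Insert 5 (step 6): P = [1, 3, 5, 7] / [2, 6];  Q = [1, 3, 4, 5] / [2, 6]
  Insert 4 (step 7): P = [1, 3, 4, 7] / [2, 5] / [6];  Q = [1, 3, 4, 5] / [2, 6] / [7]
Final shape: (4, 2, 1).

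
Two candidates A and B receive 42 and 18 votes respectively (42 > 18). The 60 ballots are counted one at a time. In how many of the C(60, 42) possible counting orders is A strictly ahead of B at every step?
Strict-lead orderings = 370011826296420

Total orderings of the 60 votes with 42 for A: C(60, 42) = 925029565741050. By the Bertrand ballot formula (Cycle Lemma / reflection principle), the number of orderings in which A is strictly ahead of B throughout is (p − q)/(p + q) · C(p + q, p) = (42 − 18)/(42 + 18) · 925029565741050 = 370011826296420.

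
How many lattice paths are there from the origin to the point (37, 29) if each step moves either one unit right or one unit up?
Number of paths = 4472995859186094240

A monotone lattice path from (0, 0) to (37, 29) consists of 37 east steps and 29 north steps in some order, so it is determined by which 37 of the 66 steps are east. The count is C(66, 37) = 4472995859186094240.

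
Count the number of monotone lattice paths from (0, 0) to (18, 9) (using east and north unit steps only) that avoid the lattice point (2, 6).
Number of paths = 4659693

Total paths from (0, 0) to (18, 9): C(27, 18) = 4686825. Paths through (2, 6): (paths (0, 0) → (2, 6)) × (paths (2, 6) → (18, 9)) = C(8, 2) · C(19, 16) = 28 · 969 = 27132. Avoidance count = 4686825 − 27132 = 4659693.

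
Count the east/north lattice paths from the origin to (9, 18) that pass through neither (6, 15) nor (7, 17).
Number of paths = 3051609

Inclusion–exclusion. Total paths: C(27, 9) = 4686825. Through P₁: C(21, 6)·C(6, 3) = 1085280. Through P₂: C(24, 7)·C(3, 2) = 1038312. Since P₁ is strictly southwest of P₂, a monotone path through both must visit P₁ then P₂; paths through both = C(21, 6)·C(3, 1)·C(3, 2) = 488376. Avoid both = 4686825 − 1085280 − 1038312 + 488376 = 3051609.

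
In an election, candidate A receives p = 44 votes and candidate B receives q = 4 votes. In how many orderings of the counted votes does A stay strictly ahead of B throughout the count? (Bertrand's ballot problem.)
Strict-lead orderings = 162150

Total orderings of the 48 votes with 44 for A: C(48, 44) = 194580. By the Bertrand ballot formula (Cycle Lemma / reflection principle), the number of orderings in which A is strictly ahead of B throughout is (p − q)/(p + q) · C(p + q, p) = (44 − 4)/(44 + 4) · 194580 = 162150.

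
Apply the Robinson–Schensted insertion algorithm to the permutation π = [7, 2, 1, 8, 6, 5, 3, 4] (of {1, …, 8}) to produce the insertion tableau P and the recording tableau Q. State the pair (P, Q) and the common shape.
P = [1, 3, 4] / [2, 5] / [6, 8] / [7];  Q = [1, 4, 8] / [2, 5] / [3, 6] / [7];  common shape = (3, 2, 2, 1)

Row-insert the values π_1, π_2, … into P one at a time, bumping the leftmost entry strictly greater than the inserted value down to the next row. The recording tableau Q records, in position (i, j), the step at which that cell was added to P.
  Insert 7 (step 1): P = [7];  Q = [1]
  Insert 2 (step 2): P = [2] / [7];  Q = [1] / [2]
  Insert 1 (step 3): P = [1] / [2] / [7];  Q = [1] / [2] / [3]
  Insert 8 (step 4): P = [1, 8] / [2] / [7];  Q = [1, 4] / [2] / [3]
  Insert 6 (step 5): P = [1, 6] / [2, 8] / [7];  Q = [1, 4] / [2, 5] / [3]
  Insert 5 (step 6): P = [1, 5] / [2, 6] / [7, 8];  Q = [1, 4] / [2, 5] / [3, 6]
  Insert 3 (step 7): P = [1, 3] / [2, 5] / [6, 8] / [7];  Q = [1, 4] / [2, 5] / [3, 6] / [7]
  Insert 4 (step 8): P = [1, 3, 4] / [2, 5] / [6, 8] / [7];  Q = [1, 4, 8] / [2, 5] / [3, 6] / [7]
Final shape: (3, 2, 2, 1).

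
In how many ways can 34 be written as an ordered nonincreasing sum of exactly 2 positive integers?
p(34, 2 parts) = 17

Partitions of n into exactly k parts are in bijection with partitions of n − k into at most k parts (subtract 1 from each part). So p(34, exactly 2) = p(32, parts ≤ 2). Computing via the recurrence p(m, j) = p(m, j−1) + p(m−j, j) gives 17.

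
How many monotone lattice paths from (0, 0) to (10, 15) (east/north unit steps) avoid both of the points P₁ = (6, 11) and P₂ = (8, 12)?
Number of paths = 1514020

Inclusion–exclusion. Total paths: C(25, 10) = 3268760. Through P₁: C(17, 6)·C(8, 4) = 866320. Through P₂: C(20, 8)·C(5, 2) = 1259700. Since P₁ is strictly southwest of P₂, a monotone path through both must visit P₁ then P₂; paths through both = C(17, 6)·C(3, 2)·C(5, 2) = 371280. Avoid both = 3268760 − 866320 − 1259700 + 371280 = 1514020.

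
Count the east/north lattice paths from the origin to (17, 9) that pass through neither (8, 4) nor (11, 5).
Number of paths = 1632080

Inclusion–exclusion. Total paths: C(26, 17) = 3124550. Through P₁: C(12, 8)·C(14, 9) = 990990. Through P₂: C(16, 11)·C(10, 6) = 917280. Since P₁ is strictly southwest of P₂, a monotone path through both must visit P₁ then P₂; paths through both = C(12, 8)·C(4, 3)·C(10, 6) = 415800. Avoid both = 3124550 − 990990 − 917280 + 415800 = 1632080.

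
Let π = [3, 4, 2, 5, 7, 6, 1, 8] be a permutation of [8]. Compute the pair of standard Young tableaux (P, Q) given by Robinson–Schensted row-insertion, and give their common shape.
P = [1, 4, 5, 6, 8] / [2, 7] / [3];  Q = [1, 2, 4, 5, 8] / [3, 6] / [7];  common shape = (5, 2, 1)

Row-insert the values π_1, π_2, … into P one at a time, bumping the leftmost entry strictly greater than the inserted value down to the next row. The recording tableau Q records, in position (i, j), the step at which that cell was added to P.
  Insert 3 (step 1): P = [3];  Q = [1]
  Insert 4 (step 2): P = [3, 4];  Q = [1, 2]
  Insert 2 (step 3): P = [2, 4] / [3];  Q = [1, 2] / [3]
  Insert 5 (step 4): P = [2, 4, 5] / [3];  Q = [1, 2, 4] / [3]
  Insert 7 (step 5): P = [2, 4, 5, 7] / [3];  Q = [1, 2, 4, 5] / [3]
  Insert 6 (step 6): P = [2, 4, 5, 6] / [3, 7];  Q = [1, 2, 4, 5] / [3, 6]
  Insert 1 (step 7): P = [1, 4, 5, 6] / [2, 7] / [3];  Q = [1, 2, 4, 5] / [3, 6] / [7]
  Insert 8 (step 8): P = [1, 4, 5, 6, 8] / [2, 7] / [3];  Q = [1, 2, 4, 5, 8] / [3, 6] / [7]
Final shape: (5, 2, 1).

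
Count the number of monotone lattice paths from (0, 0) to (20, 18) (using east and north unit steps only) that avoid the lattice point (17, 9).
Number of paths = 32890599610

Total paths from (0, 0) to (20, 18): C(38, 20) = 33578000610. Paths through (17, 9): (paths (0, 0) → (17, 9)) × (paths (17, 9) → (20, 18)) = C(26, 17) · C(12, 3) = 3124550 · 220 = 687401000. Avoidance count = 33578000610 − 687401000 = 32890599610.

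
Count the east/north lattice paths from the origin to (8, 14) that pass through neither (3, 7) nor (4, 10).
Number of paths = 188260

Inclusion–exclusion. Total paths: C(22, 8) = 319770. Through P₁: C(10, 3)·C(12, 5) = 95040. Through P₂: C(14, 4)·C(8, 4) = 70070. Since P₁ is strictly southwest of P₂, a monotone path through both must visit P₁ then P₂; paths through both = C(10, 3)·C(4, 1)·C(8, 4) = 33600. Avoid both = 319770 − 95040 − 70070 + 33600 = 188260.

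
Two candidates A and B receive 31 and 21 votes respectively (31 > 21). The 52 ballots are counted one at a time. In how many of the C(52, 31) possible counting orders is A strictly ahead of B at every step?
Strict-lead orderings = 36921502679600

Total orderings of the 52 votes with 31 for A: C(52, 31) = 191991813933920. By the Bertrand ballot formula (Cycle Lemma / reflection principle), the number of orderings in which A is strictly ahead of B throughout is (p − q)/(p + q) · C(p + q, p) = (31 − 21)/(31 + 21) · 191991813933920 = 36921502679600.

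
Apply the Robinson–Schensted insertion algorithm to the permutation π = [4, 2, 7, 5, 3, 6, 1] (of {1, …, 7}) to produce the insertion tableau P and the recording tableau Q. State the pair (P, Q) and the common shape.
P = [1, 3, 6] / [2, 5] / [4] / [7];  Q = [1, 3, 6] / [2, 4] / [5] / [7];  common shape = (3, 2, 1, 1)

Row-insert the values π_1, π_2, … into P one at a time, bumping the leftmost entry strictly greater than the inserted value down to the next row. The recording tableau Q records, in position (i, j), the step at which that cell was added to P.
  Insert 4 (step 1): P = [4];  Q = [1]
  Insert 2 (step 2): P = [2] / [4];  Q = [1] / [2]
  Insert 7 (step 3): P = [2, 7] / [4];  Q = [1, 3] / [2]
  Insert 5 (step 4): P = [2, 5] / [4, 7];  Q = [1, 3] / [2, 4]
  Insert 3 (step 5): P = [2, 3] / [4, 5] / [7];  Q = [1, 3] / [2, 4] / [5]
  Insert 6 (step 6): P = [2, 3, 6] / [4, 5] / [7];  Q = [1, 3, 6] / [2, 4] / [5]
  Insert 1 (step 7): P = [1, 3, 6] / [2, 5] / [4] / [7];  Q = [1, 3, 6] / [2, 4] / [5] / [7]
Final shape: (3, 2, 1, 1).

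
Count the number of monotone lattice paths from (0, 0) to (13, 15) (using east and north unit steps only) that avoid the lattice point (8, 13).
Number of paths = 33168870

Total paths from (0, 0) to (13, 15): C(28, 13) = 37442160. Paths through (8, 13): (paths (0, 0) → (8, 13)) × (paths (8, 13) → (13, 15)) = C(21, 8) · C(7, 5) = 203490 · 21 = 4273290. Avoidance count = 37442160 − 4273290 = 33168870.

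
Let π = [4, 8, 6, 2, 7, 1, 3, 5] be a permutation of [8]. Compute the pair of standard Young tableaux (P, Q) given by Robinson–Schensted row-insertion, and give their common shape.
P = [1, 3, 5] / [2, 6, 7] / [4] / [8];  Q = [1, 2, 5] / [3, 7, 8] / [4] / [6];  common shape = (3, 3, 1, 1)

Row-insert the values π_1, π_2, … into P one at a time, bumping the leftmost entry strictly greater than the inserted value down to the next row. The recording tableau Q records, in position (i, j), the step at which that cell was added to P.
  Insert 4 (step 1): P = [4];  Q = [1]
  Insert 8 (step 2): P = [4, 8];  Q = [1, 2]
  Insert 6 (step 3): P = [4, 6] / [8];  Q = [1, 2] / [3]
  Insert 2 (step 4): P = [2, 6] / [4] / [8];  Q = [1, 2] / [3] / [4]
  Insert 7 (step 5): P = [2, 6, 7] / [4] / [8];  Q = [1, 2, 5] / [3] / [4]
  Insert 1 (step 6): P = [1, 6, 7] / [2] / [4] / [8];  Q = [1, 2, 5] / [3] / [4] / [6]
  Insert 3 (step 7): P = [1, 3, 7] / [2, 6] / [4] / [8];  Q = [1, 2, 5] / [3, 7] / [4] / [6]
  Insert 5 (step 8): P = [1, 3, 5] / [2, 6, 7] / [4] / [8];  Q = [1, 2, 5] / [3, 7, 8] / [4] / [6]
Final shape: (3, 3, 1, 1).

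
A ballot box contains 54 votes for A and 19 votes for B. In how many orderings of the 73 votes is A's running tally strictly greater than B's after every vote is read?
Strict-lead orderings = 76322270620811600

Total orderings of the 73 votes with 54 for A: C(73, 54) = 159186450151978480. By the Bertrand ballot formula (Cycle Lemma / reflection principle), the number of orderings in which A is strictly ahead of B throughout is (p − q)/(p + q) · C(p + q, p) = (54 − 19)/(54 + 19) · 159186450151978480 = 76322270620811600.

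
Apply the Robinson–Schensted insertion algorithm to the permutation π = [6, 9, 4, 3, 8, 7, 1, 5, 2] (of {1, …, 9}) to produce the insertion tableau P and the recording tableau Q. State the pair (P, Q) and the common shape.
P = [1, 2] / [3, 5] / [4, 7] / [6, 8] / [9];  Q = [1, 2] / [3, 5] / [4, 6] / [7, 8] / [9];  common shape = (2, 2, 2, 2, 1)

Row-insert the values π_1, π_2, … into P one at a time, bumping the leftmost entry strictly greater than the inserted value down to the next row. The recording tableau Q records, in position (i, j), the step at which that cell was added to P.
  Insert 6 (step 1): P = [6];  Q = [1]
  Insert 9 (step 2): P = [6, 9];  Q = [1, 2]
  Insert 4 (step 3): P = [4, 9] / [6];  Q = [1, 2] / [3]
  Insert 3 (step 4): P = [3, 9] / [4] / [6];  Q = [1, 2] / [3] / [4]
  Insert 8 (step 5): P = [3, 8] / [4, 9] / [6];  Q = [1, 2] / [3, 5] / [4]
  Insert 7 (step 6): P = [3, 7] / [4, 8] / [6, 9];  Q = [1, 2] / [3, 5] / [4, 6]
  Insert 1 (step 7): P = [1, 7] / [3, 8] / [4, 9] / [6];  Q = [1, 2] / [3, 5] / [4, 6] / [7]
  Insert 5 (step 8): P = [1, 5] / [3, 7] / [4, 8] / [6, 9];  Q = [1, 2] / [3, 5] / [4, 6] / [7, 8]
  Insert 2 (step 9): P = [1, 2] / [3, 5] / [4, 7] / [6, 8] / [9];  Q = [1, 2] / [3, 5] / [4, 6] / [7, 8] / [9]
Final shape: (2, 2, 2, 2, 1).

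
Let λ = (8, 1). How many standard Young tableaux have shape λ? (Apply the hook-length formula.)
# SYT of shape (8, 1) = 8

Hook-length formula: f^λ = n! / Π hook(c), product over all cells c of the Young diagram. For λ = (8, 1), n = 9 boxes. Hook lengths by row (left-to-right, top-to-bottom): [9, 7, 6, 5, 4, 3, 2, 1]; [1]. Product of hooks = 45360. So f^λ = 9! / 45360 = 362880 / 45360 = 8.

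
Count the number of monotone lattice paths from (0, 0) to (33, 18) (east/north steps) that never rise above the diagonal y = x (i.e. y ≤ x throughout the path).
Number of paths = 13129839188200

By the reflection principle (André's argument), the number of monotone paths to (33, 18) with n ≤ m that never go above y = x is C(51, 33) − C(51, 34) = 27900908274925 − 14771069086725 = 13129839188200.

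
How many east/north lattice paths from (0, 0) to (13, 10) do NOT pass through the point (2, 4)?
Number of paths = 958426

Total paths from (0, 0) to (13, 10): C(23, 13) = 1144066. Paths through (2, 4): (paths (0, 0) → (2, 4)) × (paths (2, 4) → (13, 10)) = C(6, 2) · C(17, 11) = 15 · 12376 = 185640. Avoidance count = 1144066 − 185640 = 958426.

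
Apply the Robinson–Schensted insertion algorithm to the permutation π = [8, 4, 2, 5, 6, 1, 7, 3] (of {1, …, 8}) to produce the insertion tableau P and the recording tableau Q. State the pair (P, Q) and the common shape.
P = [1, 3, 6, 7] / [2, 5] / [4] / [8];  Q = [1, 4, 5, 7] / [2, 8] / [3] / [6];  common shape = (4, 2, 1, 1)

Row-insert the values π_1, π_2, … into P one at a time, bumping the leftmost entry strictly greater than the inserted value down to the next row. The recording tableau Q records, in position (i, j), the step at which that cell was added to P.
  Insert 8 (step 1): P = [8];  Q = [1]
  Insert 4 (step 2): P = [4] / [8];  Q = [1] / [2]
  Insert 2 (step 3): P = [2] / [4] / [8];  Q = [1] / [2] / [3]
  Insert 5 (step 4): P = [2, 5] / [4] / [8];  Q = [1, 4] / [2] / [3]
  Insert 6 (step 5): P = [2, 5, 6] / [4] / [8];  Q = [1, 4, 5] / [2] / [3]
  Insert 1 (step 6): P = [1, 5, 6] / [2] / [4] / [8];  Q = [1, 4, 5] / [2] / [3] / [6]
  Insert 7 (step 7): P = [1, 5, 6, 7] / [2] / [4] / [8];  Q = [1, 4, 5, 7] / [2] / [3] / [6]
  Insert 3 (step 8): P = [1, 3, 6, 7] / [2, 5] / [4] / [8];  Q = [1, 4, 5, 7] / [2, 8] / [3] / [6]
Final shape: (4, 2, 1, 1).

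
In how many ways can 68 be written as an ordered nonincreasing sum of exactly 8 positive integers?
p(68, 8 parts) = 81457

Partitions of n into exactly k parts are in bijection with partitions of n − k into at most k parts (subtract 1 from each part). So p(68, exactly 8) = p(60, parts ≤ 8). Computing via the recurrence p(m, j) = p(m, j−1) + p(m−j, j) gives 81457.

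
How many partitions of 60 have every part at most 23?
p(60, parts ≤ 23) = 867699

Use the recurrence p(n, m) = p(n, m−1) + p(n−m, m): either the largest part is < m (count p(n, m−1)) or the largest part is exactly m (remove one copy of m, count p(n−m, m)). With p(0, ·) = 1 this gives p(60, parts ≤ 23) = 867699. (By conjugating Young diagrams, this also counts partitions of 60 into at most 23 parts.)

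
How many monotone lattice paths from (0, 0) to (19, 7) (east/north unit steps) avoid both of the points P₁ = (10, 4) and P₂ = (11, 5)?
Number of paths = 331110

Inclusion–exclusion. Total paths: C(26, 19) = 657800. Through P₁: C(14, 10)·C(12, 9) = 220220. Through P₂: C(16, 11)·C(10, 8) = 196560. Since P₁ is strictly southwest of P₂, a monotone path through both must visit P₁ then P₂; paths through both = C(14, 10)·C(2, 1)·C(10, 8) = 90090. Avoid both = 657800 − 220220 − 196560 + 90090 = 331110.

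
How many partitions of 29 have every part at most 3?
p(29, parts ≤ 3) = 85

Use the recurrence p(n, m) = p(n, m−1) + p(n−m, m): either the largest part is < m (count p(n, m−1)) or the largest part is exactly m (remove one copy of m, count p(n−m, m)). With p(0, ·) = 1 this gives p(29, parts ≤ 3) = 85. (By conjugating Young diagrams, this also counts partitions of 29 into at most 3 parts.)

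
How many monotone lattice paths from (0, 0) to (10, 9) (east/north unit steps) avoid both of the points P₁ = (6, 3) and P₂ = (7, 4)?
Number of paths = 65666

Inclusion–exclusion. Total paths: C(19, 10) = 92378. Through P₁: C(9, 6)·C(10, 4) = 17640. Through P₂: C(11, 7)·C(8, 3) = 18480. Since P₁ is strictly southwest of P₂, a monotone path through both must visit P₁ then P₂; paths through both = C(9, 6)·C(2, 1)·C(8, 3) = 9408. Avoid both = 92378 − 17640 − 18480 + 9408 = 65666.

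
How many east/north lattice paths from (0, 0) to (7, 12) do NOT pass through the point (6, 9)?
Number of paths = 30368

Total paths from (0, 0) to (7, 12): C(19, 7) = 50388. Paths through (6, 9): (paths (0, 0) → (6, 9)) × (paths (6, 9) → (7, 12)) = C(15, 6) · C(4, 1) = 5005 · 4 = 20020. Avoidance count = 50388 − 20020 = 30368.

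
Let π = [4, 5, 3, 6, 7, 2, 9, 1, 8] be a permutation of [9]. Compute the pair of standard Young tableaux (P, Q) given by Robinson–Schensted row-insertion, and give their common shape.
P = [1, 5, 6, 7, 8] / [2, 9] / [3] / [4];  Q = [1, 2, 4, 5, 7] / [3, 9] / [6] / [8];  common shape = (5, 2, 1, 1)

Row-insert the values π_1, π_2, … into P one at a time, bumping the leftmost entry strictly greater than the inserted value down to the next row. The recording tableau Q records, in position (i, j), the step at which that cell was added to P.
  Insert 4 (step 1): P = [4];  Q = [1]
  Insert 5 (step 2): P = [4, 5];  Q = [1, 2]
  Insert 3 (step 3): P = [3, 5] / [4];  Q = [1, 2] / [3]
  Insert 6 (step 4): P = [3, 5, 6] / [4];  Q = [1, 2, 4] / [3]
  Insert 7 (step 5): P = [3, 5, 6, 7] / [4];  Q = [1, 2, 4, 5] / [3]
  Insert 2 (step 6): P = [2, 5, 6, 7] / [3] / [4];  Q = [1, 2, 4, 5] / [3] / [6]
  Insert 9 (step 7): P = [2, 5, 6, 7, 9] / [3] / [4];  Q = [1, 2, 4, 5, 7] / [3] / [6]
  Insert 1 (step 8): P = [1, 5, 6, 7, 9] / [2] / [3] / [4];  Q = [1, 2, 4, 5, 7] / [3] / [6] / [8]
  Insert 8 (step 9): P = [1, 5, 6, 7, 8] / [2, 9] / [3] / [4];  Q = [1, 2, 4, 5, 7] / [3, 9] / [6] / [8]
Final shape: (5, 2, 1, 1).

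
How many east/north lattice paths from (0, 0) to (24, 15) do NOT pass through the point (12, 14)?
Number of paths = 25015290560

Total paths from (0, 0) to (24, 15): C(39, 24) = 25140840660. Paths through (12, 14): (paths (0, 0) → (12, 14)) × (paths (12, 14) → (24, 15)) = C(26, 12) · C(13, 12) = 9657700 · 13 = 125550100. Avoidance count = 25140840660 − 125550100 = 25015290560.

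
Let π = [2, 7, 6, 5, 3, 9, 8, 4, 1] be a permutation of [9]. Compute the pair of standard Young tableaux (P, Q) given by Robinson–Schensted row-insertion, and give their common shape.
P = [1, 3, 4] / [2, 8] / [5, 9] / [6] / [7];  Q = [1, 2, 6] / [3, 7] / [4, 8] / [5] / [9];  common shape = (3, 2, 2, 1, 1)

Row-insert the values π_1, π_2, … into P one at a time, bumping the leftmost entry strictly greater than the inserted value down to the next row. The recording tableau Q records, in position (i, j), the step at which that cell was added to P.
  Insert 2 (step 1): P = [2];  Q = [1]
  Insert 7 (step 2): P = [2, 7];  Q = [1, 2]
  Insert 6 (step 3): P = [2, 6] / [7];  Q = [1, 2] / [3]
  Insert 5 (step 4): P = [2, 5] / [6] / [7];  Q = [1, 2] / [3] / [4]
  Insert 3 (step 5): P = [2, 3] / [5] / [6] / [7];  Q = [1, 2] / [3] / [4] / [5]
  Insert 9 (step 6): P = [2, 3, 9] / [5] / [6] / [7];  Q = [1, 2, 6] / [3] / [4] / [5]
  Insert 8 (step 7): P = [2, 3, 8] / [5, 9] / [6] / [7];  Q = [1, 2, 6] / [3, 7] / [4] / [5]
  Insert 4 (step 8): P = [2, 3, 4] / [5, 8] / [6, 9] / [7];  Q = [1, 2, 6] / [3, 7] / [4, 8] / [5]
  Insert 1 (step 9): P = [1, 3, 4] / [2, 8] / [5, 9] / [6] / [7];  Q = [1, 2, 6] / [3, 7] / [4, 8] / [5] / [9]
Final shape: (3, 2, 2, 1, 1).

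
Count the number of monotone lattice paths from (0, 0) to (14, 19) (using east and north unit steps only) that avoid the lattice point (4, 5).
Number of paths = 571690944

Total paths from (0, 0) to (14, 19): C(33, 14) = 818809200. Paths through (4, 5): (paths (0, 0) → (4, 5)) × (paths (4, 5) → (14, 19)) = C(9, 4) · C(24, 10) = 126 · 1961256 = 247118256. Avoidance count = 818809200 − 247118256 = 571690944.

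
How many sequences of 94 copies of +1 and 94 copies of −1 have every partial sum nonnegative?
C_94 = 239993345518077005168915776623476723006280827488229600

These ballot sequences are counted by the Catalan number C_n = (1/(n + 1)) · C(2n, n). For n = 94: C_94 = (1/95) · C(188, 94) = 22799367824217315491046998779230288685596678611381812000/95 = 239993345518077005168915776623476723006280827488229600.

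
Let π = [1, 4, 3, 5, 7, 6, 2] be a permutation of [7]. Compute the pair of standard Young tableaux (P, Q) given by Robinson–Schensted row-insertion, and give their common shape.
P = [1, 2, 5, 6] / [3, 7] / [4];  Q = [1, 2, 4, 5] / [3, 6] / [7];  common shape = (4, 2, 1)

Row-insert the values π_1, π_2, … into P one at a time, bumping the leftmost entry strictly greater than the inserted value down to the next row. The recording tableau Q records, in position (i, j), the step at which that cell was added to P.
  Insert 1 (step 1): P = [1];  Q = [1]
  Insert 4 (step 2): P = [1, 4];  Q = [1, 2]
  Insert 3 (step 3): P = [1, 3] / [4];  Q = [1, 2] / [3]
  Insert 5 (step 4): P = [1, 3, 5] / [4];  Q = [1, 2, 4] / [3]
  Insert 7 (step 5): P = [1, 3, 5, 7] / [4];  Q = [1, 2, 4, 5] / [3]
  Insert 6 (step 6): P = [1, 3, 5, 6] / [4, 7];  Q = [1, 2, 4, 5] / [3, 6]
  Insert 2 (step 7): P = [1, 2, 5, 6] / [3, 7] / [4];  Q = [1, 2, 4, 5] / [3, 6] / [7]
Final shape: (4, 2, 1).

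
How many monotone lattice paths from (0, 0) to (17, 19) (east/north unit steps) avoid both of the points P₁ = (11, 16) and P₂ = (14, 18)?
Number of paths = 6138086820

Inclusion–exclusion. Total paths: C(36, 17) = 8597496600. Through P₁: C(27, 11)·C(9, 6) = 1095183180. Through P₂: C(32, 14)·C(4, 3) = 1885742400. Since P₁ is strictly southwest of P₂, a monotone path through both must visit P₁ then P₂; paths through both = C(27, 11)·C(5, 3)·C(4, 3) = 521515800. Avoid both = 8597496600 − 1095183180 − 1885742400 + 521515800 = 6138086820.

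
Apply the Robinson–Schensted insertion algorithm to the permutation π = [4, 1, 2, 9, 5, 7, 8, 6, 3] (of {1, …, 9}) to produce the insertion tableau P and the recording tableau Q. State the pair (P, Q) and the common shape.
P = [1, 2, 3, 6, 8] / [4, 5] / [7] / [9];  Q = [1, 3, 4, 6, 7] / [2, 5] / [8] / [9];  common shape = (5, 2, 1, 1)

Row-insert the values π_1, π_2, … into P one at a time, bumping the leftmost entry strictly greater than the inserted value down to the next row. The recording tableau Q records, in position (i, j), the step at which that cell was added to P.
  Insert 4 (step 1): P = [4];  Q = [1]
  Insert 1 (step 2): P = [1] / [4];  Q = [1] / [2]
  Insert 2 (step 3): P = [1, 2] / [4];  Q = [1, 3] / [2]
  Insert 9 (step 4): P = [1, 2, 9] / [4];  Q = [1, 3, 4] / [2]
  Insert 5 (step 5): P = [1, 2, 5] / [4, 9];  Q = [1, 3, 4] / [2, 5]
  Insert 7 (step 6): P = [1, 2, 5, 7] / [4, 9];  Q = [1, 3, 4, 6] / [2, 5]
  Insert 8 (step 7): P = [1, 2, 5, 7, 8] / [4, 9];  Q = [1, 3, 4, 6, 7] / [2, 5]
  Insert 6 (step 8): P = [1, 2, 5, 6, 8] / [4, 7] / [9];  Q = [1, 3, 4, 6, 7] / [2, 5] / [8]
  Insert 3 (step 9): P = [1, 2, 3, 6, 8] / [4, 5] / [7] / [9];  Q = [1, 3, 4, 6, 7] / [2, 5] / [8] / [9]
Final shape: (5, 2, 1, 1).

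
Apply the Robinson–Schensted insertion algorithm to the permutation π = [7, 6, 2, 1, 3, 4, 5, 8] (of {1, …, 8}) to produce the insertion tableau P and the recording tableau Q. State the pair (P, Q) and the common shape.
P = [1, 3, 4, 5, 8] / [2] / [6] / [7];  Q = [1, 5, 6, 7, 8] / [2] / [3] / [4];  common shape = (5, 1, 1, 1)

Row-insert the values π_1, π_2, … into P one at a time, bumping the leftmost entry strictly greater than the inserted value down to the next row. The recording tableau Q records, in position (i, j), the step at which that cell was added to P.
  Insert 7 (step 1): P = [7];  Q = [1]
  Insert 6 (step 2): P = [6] / [7];  Q = [1] / [2]
  Insert 2 (step 3): P = [2] / [6] / [7];  Q = [1] / [2] / [3]
  Insert 1 (step 4): P = [1] / [2] / [6] / [7];  Q = [1] / [2] / [3] / [4]
  Insert 3 (step 5): P = [1, 3] / [2] / [6] / [7];  Q = [1, 5] / [2] / [3] / [4]
  Insert 4 (step 6): P = [1, 3, 4] / [2] / [6] / [7];  Q = [1, 5, 6] / [2] / [3] / [4]
  Insert 5 (step 7): P = [1, 3, 4, 5] / [2] / [6] / [7];  Q = [1, 5, 6, 7] / [2] / [3] / [4]
  Insert 8 (step 8): P = [1, 3, 4, 5, 8] / [2] / [6] / [7];  Q = [1, 5, 6, 7, 8] / [2] / [3] / [4]
Final shape: (5, 1, 1, 1).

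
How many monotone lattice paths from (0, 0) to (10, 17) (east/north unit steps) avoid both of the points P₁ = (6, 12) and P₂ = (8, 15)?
Number of paths = 4269177

Inclusion–exclusion. Total paths: C(27, 10) = 8436285. Through P₁: C(18, 6)·C(9, 4) = 2339064. Through P₂: C(23, 8)·C(4, 2) = 2941884. Since P₁ is strictly southwest of P₂, a monotone path through both must visit P₁ then P₂; paths through both = C(18, 6)·C(5, 2)·C(4, 2) = 1113840. Avoid both = 8436285 − 2339064 − 2941884 + 1113840 = 4269177.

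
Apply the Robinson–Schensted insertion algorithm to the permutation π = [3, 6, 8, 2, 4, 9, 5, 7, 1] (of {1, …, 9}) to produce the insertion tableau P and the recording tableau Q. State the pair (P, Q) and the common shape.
P = [1, 4, 5, 7] / [2, 6, 8, 9] / [3];  Q = [1, 2, 3, 6] / [4, 5, 7, 8] / [9];  common shape = (4, 4, 1)

Row-insert the values π_1, π_2, … into P one at a time, bumping the leftmost entry strictly greater than the inserted value down to the next row. The recording tableau Q records, in position (i, j), the step at which that cell was added to P.
  Insert 3 (step 1): P = [3];  Q = [1]
  Insert 6 (step 2): P = [3, 6];  Q = [1, 2]
  Insert 8 (step 3): P = [3, 6, 8];  Q = [1, 2, 3]
  Insert 2 (step 4): P = [2, 6, 8] / [3];  Q = [1, 2, 3] / [4]
  Insert 4 (step 5): P = [2, 4, 8] / [3, 6];  Q = [1, 2, 3] / [4, 5]
  Insert 9 (step 6): P = [2, 4, 8, 9] / [3, 6];  Q = [1, 2, 3, 6] / [4, 5]
  Insert 5 (step 7): P = [2, 4, 5, 9] / [3, 6, 8];  Q = [1, 2, 3, 6] / [4, 5, 7]
  Insert 7 (step 8): P = [2, 4, 5, 7] / [3, 6, 8, 9];  Q = [1, 2, 3, 6] / [4, 5, 7, 8]
  Insert 1 (step 9): P = [1, 4, 5, 7] / [2, 6, 8, 9] / [3];  Q = [1, 2, 3, 6] / [4, 5, 7, 8] / [9]
Final shape: (4, 4, 1).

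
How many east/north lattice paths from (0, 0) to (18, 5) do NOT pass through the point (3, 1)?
Number of paths = 18145

Total paths from (0, 0) to (18, 5): C(23, 18) = 33649. Paths through (3, 1): (paths (0, 0) → (3, 1)) × (paths (3, 1) → (18, 5)) = C(4, 3) · C(19, 15) = 4 · 3876 = 15504. Avoidance count = 33649 − 15504 = 18145.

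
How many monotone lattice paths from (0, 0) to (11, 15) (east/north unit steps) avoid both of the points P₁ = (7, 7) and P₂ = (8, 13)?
Number of paths = 4232660

Inclusion–exclusion. Total paths: C(26, 11) = 7726160. Through P₁: C(14, 7)·C(12, 4) = 1698840. Through P₂: C(21, 8)·C(5, 3) = 2034900. Since P₁ is strictly southwest of P₂, a monotone path through both must visit P₁ then P₂; paths through both = C(14, 7)·C(7, 1)·C(5, 3) = 240240. Avoid both = 7726160 − 1698840 − 2034900 + 240240 = 4232660.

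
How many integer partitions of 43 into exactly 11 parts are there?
p(43, 11 parts) = 5708

Partitions of n into exactly k parts are in bijection with partitions of n − k into at most k parts (subtract 1 from each part). So p(43, exactly 11) = p(32, parts ≤ 11). Computing via the recurrence p(m, j) = p(m, j−1) + p(m−j, j) gives 5708.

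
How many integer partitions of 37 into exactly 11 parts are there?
p(37, 11 parts) = 1930

Partitions of n into exactly k parts are in bijection with partitions of n − k into at most k parts (subtract 1 from each part). So p(37, exactly 11) = p(26, parts ≤ 11). Computing via the recurrence p(m, j) = p(m, j−1) + p(m−j, j) gives 1930.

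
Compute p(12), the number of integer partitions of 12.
p(12) = 77

List all partitions of 12: 12, 11+1, 10+2, 10+1+1, 9+3, 9+2+1, 9+1+1+1, 8+4, 8+3+1, 8+2+2, 8+2+1+1, 8+1+1+1+1, 7+5, 7+4+1, 7+3+2, 7+3+1+1, 7+2+2+1, 7+2+1+1+1, 7+1+1+1+1+1, 6+6, 6+5+1, 6+4+2, 6+4+1+1, 6+3+3, 6+3+2+1, 6+3+1+1+1, 6+2+2+2, 6+2+2+1+1, 6+2+1+1+1+1, 6+1+1+1+1+1+1, … (77 total). Counting them gives p(12) = 77.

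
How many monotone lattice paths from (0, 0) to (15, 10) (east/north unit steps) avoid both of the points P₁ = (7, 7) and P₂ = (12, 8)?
Number of paths = 1648700

Inclusion–exclusion. Total paths: C(25, 15) = 3268760. Through P₁: C(14, 7)·C(11, 8) = 566280. Through P₂: C(20, 12)·C(5, 3) = 1259700. Since P₁ is strictly southwest of P₂, a monotone path through both must visit P₁ then P₂; paths through both = C(14, 7)·C(6, 5)·C(5, 3) = 205920. Avoid both = 3268760 − 566280 − 1259700 + 205920 = 1648700.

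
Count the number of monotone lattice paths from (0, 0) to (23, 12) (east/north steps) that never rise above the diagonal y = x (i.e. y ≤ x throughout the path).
Number of paths = 417225900

By the reflection principle (André's argument), the number of monotone paths to (23, 12) with n ≤ m that never go above y = x is C(35, 23) − C(35, 24) = 834451800 − 417225900 = 417225900.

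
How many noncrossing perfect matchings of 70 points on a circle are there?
C_35 = 3116285494907301262

These noncrossing handshakes are counted by the Catalan number C_n = (1/(n + 1)) · C(2n, n). For n = 35: C_35 = (1/36) · C(70, 35) = 112186277816662845432/36 = 3116285494907301262.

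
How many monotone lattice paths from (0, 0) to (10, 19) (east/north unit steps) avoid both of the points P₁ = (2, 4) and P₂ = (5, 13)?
Number of paths = 10241484

Inclusion–exclusion. Total paths: C(29, 10) = 20030010. Through P₁: C(6, 2)·C(23, 8) = 7354710. Through P₂: C(18, 5)·C(11, 5) = 3958416. Since P₁ is strictly southwest of P₂, a monotone path through both must visit P₁ then P₂; paths through both = C(6, 2)·C(12, 3)·C(11, 5) = 1524600. Avoid both = 20030010 − 7354710 − 3958416 + 1524600 = 10241484.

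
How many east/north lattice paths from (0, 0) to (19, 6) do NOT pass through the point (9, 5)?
Number of paths = 155078

Total paths from (0, 0) to (19, 6): C(25, 19) = 177100. Paths through (9, 5): (paths (0, 0) → (9, 5)) × (paths (9, 5) → (19, 6)) = C(14, 9) · C(11, 10) = 2002 · 11 = 22022. Avoidance count = 177100 − 22022 = 155078.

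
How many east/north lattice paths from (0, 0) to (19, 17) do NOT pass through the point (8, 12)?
Number of paths = 8047259640

Total paths from (0, 0) to (19, 17): C(36, 19) = 8597496600. Paths through (8, 12): (paths (0, 0) → (8, 12)) × (paths (8, 12) → (19, 17)) = C(20, 8) · C(16, 11) = 125970 · 4368 = 550236960. Avoidance count = 8597496600 − 550236960 = 8047259640.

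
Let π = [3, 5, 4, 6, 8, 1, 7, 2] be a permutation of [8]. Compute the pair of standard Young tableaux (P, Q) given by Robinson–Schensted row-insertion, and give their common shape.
P = [1, 2, 6, 7] / [3, 4] / [5, 8];  Q = [1, 2, 4, 5] / [3, 7] / [6, 8];  common shape = (4, 2, 2)

Row-insert the values π_1, π_2, … into P one at a time, bumping the leftmost entry strictly greater than the inserted value down to the next row. The recording tableau Q records, in position (i, j), the step at which that cell was added to P.
  Insert 3 (step 1): P = [3];  Q = [1]
  Insert 5 (step 2): P = [3, 5];  Q = [1, 2]
  Insert 4 (step 3): P = [3, 4] / [5];  Q = [1, 2] / [3]
  Insert 6 (step 4): P = [3, 4, 6] / [5];  Q = [1, 2, 4] / [3]
  Insert 8 (step 5): P = [3, 4, 6, 8] / [5];  Q = [1, 2, 4, 5] / [3]
  Insert 1 (step 6): P = [1, 4, 6, 8] / [3] / [5];  Q = [1, 2, 4, 5] / [3] / [6]
  Insert 7 (step 7): P = [1, 4, 6, 7] / [3, 8] / [5];  Q = [1, 2, 4, 5] / [3, 7] / [6]
  Insert 2 (step 8): P = [1, 2, 6, 7] / [3, 4] / [5, 8];  Q = [1, 2, 4, 5] / [3, 7] / [6, 8]
Final shape: (4, 2, 2).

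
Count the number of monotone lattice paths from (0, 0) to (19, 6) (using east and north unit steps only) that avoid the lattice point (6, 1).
Number of paths = 117124

Total paths from (0, 0) to (19, 6): C(25, 19) = 177100. Paths through (6, 1): (paths (0, 0) → (6, 1)) × (paths (6, 1) → (19, 6)) = C(7, 6) · C(18, 13) = 7 · 8568 = 59976. Avoidance count = 177100 − 59976 = 117124.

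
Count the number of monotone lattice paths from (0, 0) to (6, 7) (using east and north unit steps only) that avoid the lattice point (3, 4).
Number of paths = 1016

Total paths from (0, 0) to (6, 7): C(13, 6) = 1716. Paths through (3, 4): (paths (0, 0) → (3, 4)) × (paths (3, 4) → (6, 7)) = C(7, 3) · C(6, 3) = 35 · 20 = 700. Avoidance count = 1716 − 700 = 1016.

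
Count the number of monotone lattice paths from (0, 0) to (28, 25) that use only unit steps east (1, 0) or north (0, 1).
Number of paths = 903936161908052

A monotone lattice path from (0, 0) to (28, 25) consists of 28 east steps and 25 north steps in some order, so it is determined by which 28 of the 53 steps are east. The count is C(53, 28) = 903936161908052.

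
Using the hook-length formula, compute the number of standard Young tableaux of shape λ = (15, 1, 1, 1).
# SYT of shape (15, 1, 1, 1) = 680

Hook-length formula: f^λ = n! / Π hook(c), product over all cells c of the Young diagram. For λ = (15, 1, 1, 1), n = 18 boxes. Hook lengths by row (left-to-right, top-to-bottom): [18, 14, 13, 12, 11, 10, 9, 8, 7, 6, 5, 4, 3, 2, 1]; [3]; [2]; [1]. Product of hooks = 9415255449600. So f^λ = 18! / 9415255449600 = 6402373705728000 / 9415255449600 = 680.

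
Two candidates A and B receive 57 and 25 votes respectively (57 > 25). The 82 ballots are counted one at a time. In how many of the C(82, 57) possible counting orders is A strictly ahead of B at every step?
Strict-lead orderings = 295102879406935411968

Total orderings of the 82 votes with 57 for A: C(82, 57) = 756201128480271993168. By the Bertrand ballot formula (Cycle Lemma / reflection principle), the number of orderings in which A is strictly ahead of B throughout is (p − q)/(p + q) · C(p + q, p) = (57 − 25)/(57 + 25) · 756201128480271993168 = 295102879406935411968.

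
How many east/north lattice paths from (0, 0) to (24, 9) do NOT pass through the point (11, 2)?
Number of paths = 32520540

Total paths from (0, 0) to (24, 9): C(33, 24) = 38567100. Paths through (11, 2): (paths (0, 0) → (11, 2)) × (paths (11, 2) → (24, 9)) = C(13, 11) · C(20, 13) = 78 · 77520 = 6046560. Avoidance count = 38567100 − 6046560 = 32520540.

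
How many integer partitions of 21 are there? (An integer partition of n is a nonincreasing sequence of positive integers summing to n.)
p(21) = 792

Compute p(n) via the recurrence p(n, m) = p(n, m−1) + p(n−m, m), where p(n, m) counts partitions of n with all parts ≤ m and p(n) = p(n, n). The base cases are p(0, m) = 1 and p(n, 0) = 0 for n > 0. Filling the table yields p(21) = 792. (Euler's pentagonal recurrence is an alternative.)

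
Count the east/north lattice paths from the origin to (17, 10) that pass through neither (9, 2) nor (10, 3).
Number of paths = 7124403

Inclusion–exclusion. Total paths: C(27, 17) = 8436285. Through P₁: C(11, 9)·C(16, 8) = 707850. Through P₂: C(13, 10)·C(14, 7) = 981552. Since P₁ is strictly southwest of P₂, a monotone path through both must visit P₁ then P₂; paths through both = C(11, 9)·C(2, 1)·C(14, 7) = 377520. Avoid both = 8436285 − 707850 − 981552 + 377520 = 7124403.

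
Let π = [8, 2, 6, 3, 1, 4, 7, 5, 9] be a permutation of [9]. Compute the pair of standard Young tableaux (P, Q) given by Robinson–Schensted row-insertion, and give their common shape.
P = [1, 3, 4, 5, 9] / [2, 7] / [6] / [8];  Q = [1, 3, 6, 7, 9] / [2, 8] / [4] / [5];  common shape = (5, 2, 1, 1)

Row-insert the values π_1, π_2, … into P one at a time, bumping the leftmost entry strictly greater than the inserted value down to the next row. The recording tableau Q records, in position (i, j), the step at which that cell was added to P.
  Insert 8 (step 1): P = [8];  Q = [1]
  Insert 2 (step 2): P = [2] / [8];  Q = [1] / [2]
  Insert 6 (step 3): P = [2, 6] / [8];  Q = [1, 3] / [2]
  Insert 3 (step 4): P = [2, 3] / [6] / [8];  Q = [1, 3] / [2] / [4]
  Insert 1 (step 5): P = [1, 3] / [2] / [6] / [8];  Q = [1, 3] / [2] / [4] / [5]
  Insert 4 (step 6): P = [1, 3, 4] / [2] / [6] / [8];  Q = [1, 3, 6] / [2] / [4] / [5]
  Insert 7 (step 7): P = [1, 3, 4, 7] / [2] / [6] / [8];  Q = [1, 3, 6, 7] / [2] / [4] / [5]
  Insert 5 (step 8): P = [1, 3, 4, 5] / [2, 7] / [6] / [8];  Q = [1, 3, 6, 7] / [2, 8] / [4] / [5]
  Insert 9 (step 9): P = [1, 3, 4, 5, 9] / [2, 7] / [6] / [8];  Q = [1, 3, 6, 7, 9] / [2, 8] / [4] / [5]
Final shape: (5, 2, 1, 1).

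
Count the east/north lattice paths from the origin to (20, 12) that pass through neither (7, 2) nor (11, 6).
Number of paths = 135277184

Inclusion–exclusion. Total paths: C(32, 20) = 225792840. Through P₁: C(9, 7)·C(23, 13) = 41186376. Through P₂: C(17, 11)·C(15, 9) = 61941880. Since P₁ is strictly southwest of P₂, a monotone path through both must visit P₁ then P₂; paths through both = C(9, 7)·C(8, 4)·C(15, 9) = 12612600. Avoid both = 225792840 − 41186376 − 61941880 + 12612600 = 135277184.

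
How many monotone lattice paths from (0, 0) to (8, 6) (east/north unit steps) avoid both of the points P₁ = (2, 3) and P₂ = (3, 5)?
Number of paths = 2007

Inclusion–exclusion. Total paths: C(14, 8) = 3003. Through P₁: C(5, 2)·C(9, 6) = 840. Through P₂: C(8, 3)·C(6, 5) = 336. Since P₁ is strictly southwest of P₂, a monotone path through both must visit P₁ then P₂; paths through both = C(5, 2)·C(3, 1)·C(6, 5) = 180. Avoid both = 3003 − 840 − 336 + 180 = 2007.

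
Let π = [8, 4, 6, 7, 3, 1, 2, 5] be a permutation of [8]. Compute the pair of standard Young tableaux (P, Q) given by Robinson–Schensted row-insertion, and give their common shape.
P = [1, 2, 5] / [3, 6, 7] / [4] / [8];  Q = [1, 3, 4] / [2, 7, 8] / [5] / [6];  common shape = (3, 3, 1, 1)

Row-insert the values π_1, π_2, … into P one at a time, bumping the leftmost entry strictly greater than the inserted value down to the next row. The recording tableau Q records, in position (i, j), the step at which that cell was added to P.
  Insert 8 (step 1): P = [8];  Q = [1]
  Insert 4 (step 2): P = [4] / [8];  Q = [1] / [2]
  Insert 6 (step 3): P = [4, 6] / [8];  Q = [1, 3] / [2]
  Insert 7 (step 4): P = [4, 6, 7] / [8];  Q = [1, 3, 4] / [2]
  Insert 3 (step 5): P = [3, 6, 7] / [4] / [8];  Q = [1, 3, 4] / [2] / [5]
  Insert 1 (step 6): P = [1, 6, 7] / [3] / [4] / [8];  Q = [1, 3, 4] / [2] / [5] / [6]
  Insert 2 (step 7): P = [1, 2, 7] / [3, 6] / [4] / [8];  Q = [1, 3, 4] / [2, 7] / [5] / [6]
  Insert 5 (step 8): P = [1, 2, 5] / [3, 6, 7] / [4] / [8];  Q = [1, 3, 4] / [2, 7, 8] / [5] / [6]
Final shape: (3, 3, 1, 1).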